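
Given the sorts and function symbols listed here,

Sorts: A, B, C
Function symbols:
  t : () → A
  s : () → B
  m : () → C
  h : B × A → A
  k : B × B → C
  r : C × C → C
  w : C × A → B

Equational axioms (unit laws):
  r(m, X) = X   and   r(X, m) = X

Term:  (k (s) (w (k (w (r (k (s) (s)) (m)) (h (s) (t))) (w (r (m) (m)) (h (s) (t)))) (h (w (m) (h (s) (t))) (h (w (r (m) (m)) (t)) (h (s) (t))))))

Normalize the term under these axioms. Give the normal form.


normal form = (k (s) (w (k (w (k (s) (s)) (h (s) (t))) (w (m) (h (s) (t)))) (h (w (m) (h (s) (t))) (h (w (m) (t)) (h (s) (t))))))

1. (k (s) (w (k (w (r (k (s) (s)) (m)) (h (s) (t))) (w (r (m) (m)) (h (s) (t)))) (h (w (m) (h (s) (t))) (h (w (r (m) (m)) (t)) (h (s) (t))))))  →  (k (s) (w (k (w (k (s) (s)) (h (s) (t))) (w (r (m) (m)) (h (s) (t)))) (h (w (m) (h (s) (t))) (h (w (r (m) (m)) (t)) (h (s) (t))))))
2. (k (s) (w (k (w (k (s) (s)) (h (s) (t))) (w (r (m) (m)) (h (s) (t)))) (h (w (m) (h (s) (t))) (h (w (r (m) (m)) (t)) (h (s) (t))))))  →  (k (s) (w (k (w (k (s) (s)) (h (s) (t))) (w (m) (h (s) (t)))) (h (w (m) (h (s) (t))) (h (w (r (m) (m)) (t)) (h (s) (t))))))
3. (k (s) (w (k (w (k (s) (s)) (h (s) (t))) (w (m) (h (s) (t)))) (h (w (m) (h (s) (t))) (h (w (r (m) (m)) (t)) (h (s) (t))))))  →  (k (s) (w (k (w (k (s) (s)) (h (s) (t))) (w (m) (h (s) (t)))) (h (w (m) (h (s) (t))) (h (w (m) (t)) (h (s) (t))))))


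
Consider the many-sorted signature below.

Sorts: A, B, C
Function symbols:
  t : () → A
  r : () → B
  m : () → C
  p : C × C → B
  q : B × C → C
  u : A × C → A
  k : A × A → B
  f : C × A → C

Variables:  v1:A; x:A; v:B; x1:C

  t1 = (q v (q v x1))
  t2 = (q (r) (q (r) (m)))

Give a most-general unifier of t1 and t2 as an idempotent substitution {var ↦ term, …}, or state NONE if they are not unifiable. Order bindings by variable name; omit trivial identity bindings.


{v ↦ (r), x1 ↦ (m)}


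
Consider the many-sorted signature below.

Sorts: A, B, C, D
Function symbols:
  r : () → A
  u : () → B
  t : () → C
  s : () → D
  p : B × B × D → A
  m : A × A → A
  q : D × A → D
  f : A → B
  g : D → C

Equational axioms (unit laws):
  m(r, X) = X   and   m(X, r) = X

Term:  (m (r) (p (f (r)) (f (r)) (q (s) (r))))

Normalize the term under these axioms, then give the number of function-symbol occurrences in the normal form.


size = 8

1. (m (r) (p (f (r)) (f (r)) (q (s) (r))))  →  (p (f (r)) (f (r)) (q (s) (r)))
normal form: (p (f (r)) (f (r)) (q (s) (r)))


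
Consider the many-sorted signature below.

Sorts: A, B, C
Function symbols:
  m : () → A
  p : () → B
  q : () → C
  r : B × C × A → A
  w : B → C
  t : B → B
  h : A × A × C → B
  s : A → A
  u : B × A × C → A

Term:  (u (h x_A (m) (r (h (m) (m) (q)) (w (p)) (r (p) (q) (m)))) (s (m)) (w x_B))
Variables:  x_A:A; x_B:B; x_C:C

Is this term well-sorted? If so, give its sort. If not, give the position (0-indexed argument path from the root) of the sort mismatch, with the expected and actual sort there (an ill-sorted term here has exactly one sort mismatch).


    x_A : A
    (m) : A
        (m) : A
        (m) : A
        (q) : C
      (h (m) (m) (q)) : B
        (p) : B
      (w (p)) : C
        (p) : B
        (q) : C
        (m) : A
      (r (p) (q) (m)) : A
    (r (h (m) (m) (q)) (w (p)) (r (p) (q) (m))) : A
  (h x_A (m) (r (h (m) (m) (q)) (w (p)) (r (p) (q) (m)))) : ✗ arg 2 at [0, 2] has sort A, expected C
    (m) : A
  (s (m)) : A
    x_B : B
  (w x_B) : C

ill-sorted at position [0, 2]: expected C, got A


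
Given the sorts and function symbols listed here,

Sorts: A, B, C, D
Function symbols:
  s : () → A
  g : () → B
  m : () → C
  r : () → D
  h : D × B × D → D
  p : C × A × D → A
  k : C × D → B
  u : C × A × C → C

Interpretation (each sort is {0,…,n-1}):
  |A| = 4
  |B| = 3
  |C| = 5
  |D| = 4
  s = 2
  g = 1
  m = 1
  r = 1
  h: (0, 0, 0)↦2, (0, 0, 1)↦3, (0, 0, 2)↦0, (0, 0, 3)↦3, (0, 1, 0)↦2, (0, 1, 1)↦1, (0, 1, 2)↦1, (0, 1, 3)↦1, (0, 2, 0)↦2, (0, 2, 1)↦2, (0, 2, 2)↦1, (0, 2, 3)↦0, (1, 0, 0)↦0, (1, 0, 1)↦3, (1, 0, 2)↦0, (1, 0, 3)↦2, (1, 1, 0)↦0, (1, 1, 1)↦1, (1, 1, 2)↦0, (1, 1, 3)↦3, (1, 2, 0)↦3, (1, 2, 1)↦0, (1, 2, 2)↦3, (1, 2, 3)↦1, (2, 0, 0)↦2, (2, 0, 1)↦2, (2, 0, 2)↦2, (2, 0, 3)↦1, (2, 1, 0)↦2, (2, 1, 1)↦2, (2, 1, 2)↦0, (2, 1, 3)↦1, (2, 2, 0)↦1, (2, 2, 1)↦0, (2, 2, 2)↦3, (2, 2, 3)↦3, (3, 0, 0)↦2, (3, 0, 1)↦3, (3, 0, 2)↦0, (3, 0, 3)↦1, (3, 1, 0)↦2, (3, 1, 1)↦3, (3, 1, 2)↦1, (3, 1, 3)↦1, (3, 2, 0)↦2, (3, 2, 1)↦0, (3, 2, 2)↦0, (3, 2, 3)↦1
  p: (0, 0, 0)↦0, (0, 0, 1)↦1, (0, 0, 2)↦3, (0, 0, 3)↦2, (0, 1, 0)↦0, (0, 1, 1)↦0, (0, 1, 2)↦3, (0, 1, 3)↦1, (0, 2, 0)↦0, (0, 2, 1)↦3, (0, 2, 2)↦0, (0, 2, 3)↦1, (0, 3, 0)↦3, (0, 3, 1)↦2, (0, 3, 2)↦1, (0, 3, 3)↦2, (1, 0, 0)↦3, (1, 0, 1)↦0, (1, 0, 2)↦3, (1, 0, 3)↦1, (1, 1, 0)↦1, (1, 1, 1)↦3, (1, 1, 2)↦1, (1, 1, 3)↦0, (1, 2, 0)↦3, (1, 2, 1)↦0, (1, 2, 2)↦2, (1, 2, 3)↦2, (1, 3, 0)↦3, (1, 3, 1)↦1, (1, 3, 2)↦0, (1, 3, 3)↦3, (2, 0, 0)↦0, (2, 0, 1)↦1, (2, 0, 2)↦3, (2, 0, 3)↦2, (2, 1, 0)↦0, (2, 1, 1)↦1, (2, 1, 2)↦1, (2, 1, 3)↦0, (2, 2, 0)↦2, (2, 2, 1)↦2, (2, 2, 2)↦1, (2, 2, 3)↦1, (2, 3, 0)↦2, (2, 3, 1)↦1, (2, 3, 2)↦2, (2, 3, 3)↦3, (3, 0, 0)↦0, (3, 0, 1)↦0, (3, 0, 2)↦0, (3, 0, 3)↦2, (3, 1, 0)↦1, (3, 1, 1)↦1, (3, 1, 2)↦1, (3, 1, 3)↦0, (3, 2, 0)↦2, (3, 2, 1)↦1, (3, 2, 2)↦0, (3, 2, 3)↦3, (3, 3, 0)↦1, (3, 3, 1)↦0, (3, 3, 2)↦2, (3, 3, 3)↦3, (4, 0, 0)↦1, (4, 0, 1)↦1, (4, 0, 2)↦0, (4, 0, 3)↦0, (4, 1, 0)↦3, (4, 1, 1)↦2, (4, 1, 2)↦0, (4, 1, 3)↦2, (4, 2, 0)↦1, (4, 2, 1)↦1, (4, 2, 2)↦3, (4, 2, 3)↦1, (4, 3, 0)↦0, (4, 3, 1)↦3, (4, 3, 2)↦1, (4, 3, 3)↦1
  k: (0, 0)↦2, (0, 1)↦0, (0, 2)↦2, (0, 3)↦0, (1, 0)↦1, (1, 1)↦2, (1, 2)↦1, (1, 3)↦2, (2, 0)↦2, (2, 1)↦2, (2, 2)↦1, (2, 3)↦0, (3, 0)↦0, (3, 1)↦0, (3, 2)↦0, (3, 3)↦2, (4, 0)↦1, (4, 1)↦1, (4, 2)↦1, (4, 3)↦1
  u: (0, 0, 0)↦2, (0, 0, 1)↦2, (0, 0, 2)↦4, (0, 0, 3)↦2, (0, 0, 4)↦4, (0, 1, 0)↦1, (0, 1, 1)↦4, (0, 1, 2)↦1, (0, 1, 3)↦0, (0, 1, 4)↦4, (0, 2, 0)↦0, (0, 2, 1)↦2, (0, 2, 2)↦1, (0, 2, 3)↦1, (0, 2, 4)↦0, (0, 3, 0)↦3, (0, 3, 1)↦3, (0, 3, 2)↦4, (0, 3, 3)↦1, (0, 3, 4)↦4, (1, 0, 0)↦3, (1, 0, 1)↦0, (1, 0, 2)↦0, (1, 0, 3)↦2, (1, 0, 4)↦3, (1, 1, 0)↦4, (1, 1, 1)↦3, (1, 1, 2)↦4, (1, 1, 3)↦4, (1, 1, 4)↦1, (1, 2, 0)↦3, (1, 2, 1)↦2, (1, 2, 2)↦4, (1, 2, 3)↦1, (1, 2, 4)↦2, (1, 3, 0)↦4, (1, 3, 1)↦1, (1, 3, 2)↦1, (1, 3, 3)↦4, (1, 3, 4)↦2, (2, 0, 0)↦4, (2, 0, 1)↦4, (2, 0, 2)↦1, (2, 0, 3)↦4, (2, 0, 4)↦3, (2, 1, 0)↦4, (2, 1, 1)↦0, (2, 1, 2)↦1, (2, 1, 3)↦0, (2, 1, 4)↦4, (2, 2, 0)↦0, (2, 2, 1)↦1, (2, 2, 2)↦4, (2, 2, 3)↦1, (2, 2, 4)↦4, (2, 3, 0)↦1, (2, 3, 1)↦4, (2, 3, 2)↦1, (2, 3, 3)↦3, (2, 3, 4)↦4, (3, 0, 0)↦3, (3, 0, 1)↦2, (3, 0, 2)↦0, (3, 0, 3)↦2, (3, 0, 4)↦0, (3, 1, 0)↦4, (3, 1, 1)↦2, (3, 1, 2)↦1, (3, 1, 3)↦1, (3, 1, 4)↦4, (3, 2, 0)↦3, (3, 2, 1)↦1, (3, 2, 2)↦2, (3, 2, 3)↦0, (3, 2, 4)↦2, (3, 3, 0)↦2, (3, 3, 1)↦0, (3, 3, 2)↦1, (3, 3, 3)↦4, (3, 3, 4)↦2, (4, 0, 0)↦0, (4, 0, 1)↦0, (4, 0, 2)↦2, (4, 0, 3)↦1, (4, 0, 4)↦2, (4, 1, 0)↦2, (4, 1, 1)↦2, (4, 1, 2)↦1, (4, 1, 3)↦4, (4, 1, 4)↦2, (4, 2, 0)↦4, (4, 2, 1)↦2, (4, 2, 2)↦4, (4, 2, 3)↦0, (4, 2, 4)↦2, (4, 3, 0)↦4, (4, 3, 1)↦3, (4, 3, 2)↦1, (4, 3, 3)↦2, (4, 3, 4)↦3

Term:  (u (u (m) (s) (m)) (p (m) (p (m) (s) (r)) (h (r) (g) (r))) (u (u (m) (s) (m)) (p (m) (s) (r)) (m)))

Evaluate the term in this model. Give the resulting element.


value = 3

  m = 1
  s = 2
  m = 1
  (u (m) (s) (m)) = u(1, 2, 1) = 2
  m = 1
  m = 1
  s = 2
  r = 1
  (p (m) (s) (r)) = p(1, 2, 1) = 0
  r = 1
  g = 1
  r = 1
  (h (r) (g) (r)) = h(1, 1, 1) = 1
  (p (m) (p (m) (s) (r)) (h (r) (g) (r))) = p(1, 0, 1) = 0
  m = 1
  s = 2
  m = 1
  (u (m) (s) (m)) = u(1, 2, 1) = 2
  m = 1
  s = 2
  r = 1
  (p (m) (s) (r)) = p(1, 2, 1) = 0
  m = 1
  (u (u (m) (s) (m)) (p (m) (s) (r)) (m)) = u(2, 0, 1) = 4
  (u (u (m) (s) (m)) (p (m) (p (m) (s) (r)) (h (r) (g) (r))) (u (u (m) (s) (m)) (p (m) (s) (r)) (m))) = u(2, 0, 4) = 3


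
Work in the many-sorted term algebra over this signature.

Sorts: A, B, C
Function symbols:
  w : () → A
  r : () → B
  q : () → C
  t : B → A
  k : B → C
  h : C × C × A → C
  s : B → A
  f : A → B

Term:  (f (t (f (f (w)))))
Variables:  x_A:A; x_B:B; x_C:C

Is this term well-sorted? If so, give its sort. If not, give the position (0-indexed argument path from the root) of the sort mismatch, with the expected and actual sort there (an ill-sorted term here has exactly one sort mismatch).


ill-sorted at position [0, 0, 0]: expected A, got B

        (w) : A
      (f (w)) : B
    (f (f (w))) : ✗ arg 0 at [0, 0, 0] has sort B, expected A


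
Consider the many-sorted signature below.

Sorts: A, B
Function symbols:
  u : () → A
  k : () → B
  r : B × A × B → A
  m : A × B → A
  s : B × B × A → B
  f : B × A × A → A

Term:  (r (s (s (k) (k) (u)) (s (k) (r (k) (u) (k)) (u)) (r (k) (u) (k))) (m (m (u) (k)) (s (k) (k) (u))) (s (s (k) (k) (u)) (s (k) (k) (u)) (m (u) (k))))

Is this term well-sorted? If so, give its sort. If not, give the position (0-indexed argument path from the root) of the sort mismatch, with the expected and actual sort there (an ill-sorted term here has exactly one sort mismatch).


      (k) : B
      (k) : B
      (u) : A
    (s (k) (k) (u)) : B
      (k) : B
        (k) : B
        (u) : A
        (k) : B
      (r (k) (u) (k)) : A
      (u) : A
    (s (k) (r (k) (u) (k)) (u)) : ✗ arg 1 at [0, 1, 1] has sort A, expected B
      (k) : B
      (u) : A
      (k) : B
    (r (k) (u) (k)) : A
      (u) : A
      (k) : B
    (m (u) (k)) : A
      (k) : B
      (k) : B
      (u) : A
    (s (k) (k) (u)) : B
  (m (m (u) (k)) (s (k) (k) (u))) : A
      (k) : B
      (k) : B
      (u) : A
    (s (k) (k) (u)) : B
      (k) : B
      (k) : B
      (u) : A
    (s (k) (k) (u)) : B
      (u) : A
      (k) : B
    (m (u) (k)) : A
  (s (s (k) (k) (u)) (s (k) (k) (u)) (m (u) (k))) : B

ill-sorted at position [0, 1, 1]: expected B, got A


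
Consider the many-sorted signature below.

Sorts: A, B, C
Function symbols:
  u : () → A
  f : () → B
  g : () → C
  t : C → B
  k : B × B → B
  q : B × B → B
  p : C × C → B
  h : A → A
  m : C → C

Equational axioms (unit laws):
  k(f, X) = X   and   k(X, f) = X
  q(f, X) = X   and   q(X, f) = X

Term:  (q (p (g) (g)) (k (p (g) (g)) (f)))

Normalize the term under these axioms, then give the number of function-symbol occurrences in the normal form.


size = 7

1. (q (p (g) (g)) (k (p (g) (g)) (f)))  →  (q (p (g) (g)) (p (g) (g)))
normal form: (q (p (g) (g)) (p (g) (g)))


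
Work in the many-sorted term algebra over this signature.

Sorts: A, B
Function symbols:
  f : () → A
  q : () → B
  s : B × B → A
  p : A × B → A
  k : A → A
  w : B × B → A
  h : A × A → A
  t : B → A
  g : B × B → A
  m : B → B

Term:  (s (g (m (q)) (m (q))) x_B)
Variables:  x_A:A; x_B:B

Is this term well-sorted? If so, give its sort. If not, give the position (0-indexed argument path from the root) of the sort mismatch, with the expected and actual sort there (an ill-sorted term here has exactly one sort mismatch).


      (q) : B
    (m (q)) : B
      (q) : B
    (m (q)) : B
  (g (m (q)) (m (q))) : A
  x_B : B
(s (g (m (q)) (m (q))) x_B) : ✗ arg 0 at [0] has sort A, expected B

ill-sorted at position [0]: expected B, got A


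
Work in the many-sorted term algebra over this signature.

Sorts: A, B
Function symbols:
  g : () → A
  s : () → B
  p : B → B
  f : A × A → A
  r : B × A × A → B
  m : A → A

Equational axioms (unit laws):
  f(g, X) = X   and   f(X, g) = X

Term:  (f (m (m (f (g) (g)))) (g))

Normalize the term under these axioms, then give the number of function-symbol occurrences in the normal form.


1. (f (m (m (f (g) (g)))) (g))  →  (m (m (f (g) (g))))
2. (m (m (f (g) (g))))  →  (m (m (g)))
normal form: (m (m (g)))

size = 3


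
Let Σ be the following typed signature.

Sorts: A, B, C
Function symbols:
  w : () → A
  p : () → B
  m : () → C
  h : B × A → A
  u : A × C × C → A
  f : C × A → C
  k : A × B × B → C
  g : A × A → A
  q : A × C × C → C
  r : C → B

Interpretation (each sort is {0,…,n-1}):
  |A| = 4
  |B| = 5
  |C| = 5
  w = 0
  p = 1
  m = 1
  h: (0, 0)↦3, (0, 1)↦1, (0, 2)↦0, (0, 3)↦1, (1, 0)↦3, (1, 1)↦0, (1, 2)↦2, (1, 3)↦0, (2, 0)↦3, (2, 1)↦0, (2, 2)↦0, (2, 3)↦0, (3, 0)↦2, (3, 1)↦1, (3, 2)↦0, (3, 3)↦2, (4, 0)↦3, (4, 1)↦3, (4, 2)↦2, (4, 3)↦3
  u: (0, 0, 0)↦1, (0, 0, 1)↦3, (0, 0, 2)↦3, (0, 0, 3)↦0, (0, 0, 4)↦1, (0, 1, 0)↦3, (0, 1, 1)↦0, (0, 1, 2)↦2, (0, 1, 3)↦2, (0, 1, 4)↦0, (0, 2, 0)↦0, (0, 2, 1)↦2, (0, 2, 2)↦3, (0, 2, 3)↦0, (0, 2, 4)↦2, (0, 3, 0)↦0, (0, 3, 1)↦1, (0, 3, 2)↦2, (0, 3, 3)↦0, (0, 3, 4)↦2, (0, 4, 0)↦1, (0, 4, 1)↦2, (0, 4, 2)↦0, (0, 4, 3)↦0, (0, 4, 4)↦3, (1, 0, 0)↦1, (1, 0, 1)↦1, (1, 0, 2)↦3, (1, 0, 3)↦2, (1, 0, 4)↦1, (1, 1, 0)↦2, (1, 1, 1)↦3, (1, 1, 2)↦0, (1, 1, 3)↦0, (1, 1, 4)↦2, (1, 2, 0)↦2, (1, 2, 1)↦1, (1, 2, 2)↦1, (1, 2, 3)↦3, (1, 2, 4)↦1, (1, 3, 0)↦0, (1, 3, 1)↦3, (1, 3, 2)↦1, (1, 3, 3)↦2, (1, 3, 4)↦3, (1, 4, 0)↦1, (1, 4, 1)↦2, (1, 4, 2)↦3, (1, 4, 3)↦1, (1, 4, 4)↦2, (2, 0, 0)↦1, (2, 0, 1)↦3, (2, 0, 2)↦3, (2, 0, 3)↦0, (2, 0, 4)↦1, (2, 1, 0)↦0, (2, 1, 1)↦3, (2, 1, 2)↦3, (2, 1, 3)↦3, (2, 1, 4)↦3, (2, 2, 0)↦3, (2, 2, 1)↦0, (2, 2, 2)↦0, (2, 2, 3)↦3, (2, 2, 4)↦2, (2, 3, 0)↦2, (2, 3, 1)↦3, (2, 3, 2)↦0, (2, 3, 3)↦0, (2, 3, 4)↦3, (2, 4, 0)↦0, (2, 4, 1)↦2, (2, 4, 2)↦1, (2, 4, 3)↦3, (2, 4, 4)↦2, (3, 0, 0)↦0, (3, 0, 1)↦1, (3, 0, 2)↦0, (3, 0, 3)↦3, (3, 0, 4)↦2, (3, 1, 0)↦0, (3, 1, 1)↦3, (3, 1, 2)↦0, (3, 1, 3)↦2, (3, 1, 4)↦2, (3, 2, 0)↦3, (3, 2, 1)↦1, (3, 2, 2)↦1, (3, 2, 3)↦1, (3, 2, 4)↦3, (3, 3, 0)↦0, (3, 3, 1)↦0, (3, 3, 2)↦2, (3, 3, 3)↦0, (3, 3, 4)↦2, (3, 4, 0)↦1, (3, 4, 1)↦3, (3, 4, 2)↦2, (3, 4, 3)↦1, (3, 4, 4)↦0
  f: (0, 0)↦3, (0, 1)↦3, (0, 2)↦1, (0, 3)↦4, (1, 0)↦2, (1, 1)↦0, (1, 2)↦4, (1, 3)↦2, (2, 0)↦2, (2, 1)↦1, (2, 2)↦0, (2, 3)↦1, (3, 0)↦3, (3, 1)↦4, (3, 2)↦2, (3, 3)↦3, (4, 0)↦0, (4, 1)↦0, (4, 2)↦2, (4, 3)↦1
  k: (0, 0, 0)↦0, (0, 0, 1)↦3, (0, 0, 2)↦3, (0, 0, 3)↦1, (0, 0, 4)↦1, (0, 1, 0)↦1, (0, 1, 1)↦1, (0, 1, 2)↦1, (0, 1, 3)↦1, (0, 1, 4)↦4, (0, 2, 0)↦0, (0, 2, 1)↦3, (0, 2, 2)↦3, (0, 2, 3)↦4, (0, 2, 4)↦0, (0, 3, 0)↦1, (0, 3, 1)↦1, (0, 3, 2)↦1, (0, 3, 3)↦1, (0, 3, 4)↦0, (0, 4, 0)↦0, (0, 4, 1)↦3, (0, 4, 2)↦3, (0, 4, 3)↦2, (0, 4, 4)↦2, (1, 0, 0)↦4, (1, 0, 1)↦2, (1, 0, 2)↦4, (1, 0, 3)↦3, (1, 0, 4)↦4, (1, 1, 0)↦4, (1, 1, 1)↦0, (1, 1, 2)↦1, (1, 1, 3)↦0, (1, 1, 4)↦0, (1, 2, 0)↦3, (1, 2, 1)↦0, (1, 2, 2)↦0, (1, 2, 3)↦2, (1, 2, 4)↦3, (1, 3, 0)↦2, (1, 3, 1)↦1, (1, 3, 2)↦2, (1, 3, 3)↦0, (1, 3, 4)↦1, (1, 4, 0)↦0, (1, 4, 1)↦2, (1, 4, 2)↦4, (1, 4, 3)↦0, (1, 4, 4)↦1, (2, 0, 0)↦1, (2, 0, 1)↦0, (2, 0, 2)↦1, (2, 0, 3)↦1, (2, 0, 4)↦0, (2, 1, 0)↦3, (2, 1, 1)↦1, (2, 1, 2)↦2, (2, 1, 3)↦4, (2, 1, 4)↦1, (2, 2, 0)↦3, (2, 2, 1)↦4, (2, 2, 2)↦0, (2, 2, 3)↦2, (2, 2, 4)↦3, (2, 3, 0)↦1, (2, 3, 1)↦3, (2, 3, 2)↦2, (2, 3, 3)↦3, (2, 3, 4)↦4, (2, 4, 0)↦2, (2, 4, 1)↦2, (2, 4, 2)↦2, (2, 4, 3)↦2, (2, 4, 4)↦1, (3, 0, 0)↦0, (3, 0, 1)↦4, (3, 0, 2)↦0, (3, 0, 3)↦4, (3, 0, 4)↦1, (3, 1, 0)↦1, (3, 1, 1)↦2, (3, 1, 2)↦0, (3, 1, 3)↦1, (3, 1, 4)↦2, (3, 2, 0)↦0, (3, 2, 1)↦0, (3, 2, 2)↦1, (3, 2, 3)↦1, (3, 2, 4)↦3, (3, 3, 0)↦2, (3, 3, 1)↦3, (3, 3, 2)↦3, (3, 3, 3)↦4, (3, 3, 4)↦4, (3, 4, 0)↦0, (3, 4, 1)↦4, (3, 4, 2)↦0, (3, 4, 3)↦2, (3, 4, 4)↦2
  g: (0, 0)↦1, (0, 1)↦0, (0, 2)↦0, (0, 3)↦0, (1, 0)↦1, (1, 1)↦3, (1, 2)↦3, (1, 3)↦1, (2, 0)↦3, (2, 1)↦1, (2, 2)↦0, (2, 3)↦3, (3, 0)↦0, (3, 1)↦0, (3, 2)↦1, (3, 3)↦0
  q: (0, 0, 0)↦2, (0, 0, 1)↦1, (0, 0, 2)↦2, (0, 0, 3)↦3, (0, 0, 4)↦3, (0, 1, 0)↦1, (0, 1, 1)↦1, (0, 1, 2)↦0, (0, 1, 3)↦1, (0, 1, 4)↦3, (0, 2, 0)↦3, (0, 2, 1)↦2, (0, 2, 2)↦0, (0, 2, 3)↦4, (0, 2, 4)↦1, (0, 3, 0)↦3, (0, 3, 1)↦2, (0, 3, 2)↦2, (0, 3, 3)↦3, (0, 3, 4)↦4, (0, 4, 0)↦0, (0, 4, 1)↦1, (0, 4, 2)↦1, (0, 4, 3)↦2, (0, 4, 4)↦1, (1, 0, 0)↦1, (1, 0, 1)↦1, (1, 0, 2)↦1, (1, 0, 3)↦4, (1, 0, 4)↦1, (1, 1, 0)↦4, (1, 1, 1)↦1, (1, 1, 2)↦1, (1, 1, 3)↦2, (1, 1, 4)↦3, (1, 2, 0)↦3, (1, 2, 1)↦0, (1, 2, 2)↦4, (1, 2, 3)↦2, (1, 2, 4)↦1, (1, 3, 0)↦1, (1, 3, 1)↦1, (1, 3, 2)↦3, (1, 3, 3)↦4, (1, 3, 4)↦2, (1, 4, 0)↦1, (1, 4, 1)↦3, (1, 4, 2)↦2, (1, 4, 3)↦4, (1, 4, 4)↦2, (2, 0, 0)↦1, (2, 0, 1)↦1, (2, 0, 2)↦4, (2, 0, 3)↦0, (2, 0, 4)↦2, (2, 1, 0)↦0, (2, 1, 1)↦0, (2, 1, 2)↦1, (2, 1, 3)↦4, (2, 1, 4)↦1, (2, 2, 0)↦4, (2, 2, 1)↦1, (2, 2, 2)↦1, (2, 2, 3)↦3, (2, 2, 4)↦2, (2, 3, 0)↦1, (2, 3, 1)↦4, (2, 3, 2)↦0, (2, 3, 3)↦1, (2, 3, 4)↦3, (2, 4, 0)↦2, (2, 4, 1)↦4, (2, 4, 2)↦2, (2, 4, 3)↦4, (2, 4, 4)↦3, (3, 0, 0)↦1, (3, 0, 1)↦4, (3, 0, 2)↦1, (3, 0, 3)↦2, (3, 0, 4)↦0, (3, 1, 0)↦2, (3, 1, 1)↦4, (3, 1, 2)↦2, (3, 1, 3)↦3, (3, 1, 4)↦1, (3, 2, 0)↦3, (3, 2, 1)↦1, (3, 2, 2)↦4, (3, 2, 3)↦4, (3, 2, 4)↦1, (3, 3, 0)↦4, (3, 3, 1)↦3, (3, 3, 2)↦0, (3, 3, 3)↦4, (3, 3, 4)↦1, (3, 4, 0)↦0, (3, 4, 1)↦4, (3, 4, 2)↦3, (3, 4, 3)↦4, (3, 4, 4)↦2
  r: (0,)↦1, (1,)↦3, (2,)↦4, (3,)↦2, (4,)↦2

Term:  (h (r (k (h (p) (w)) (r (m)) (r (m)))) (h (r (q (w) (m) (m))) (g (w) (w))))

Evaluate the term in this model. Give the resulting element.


value = 0

  p = 1
  w = 0
  (h (p) (w)) = h(1, 0) = 3
  m = 1
  (r (m)) = r(1,) = 3
  m = 1
  (r (m)) = r(1,) = 3
  (k (h (p) (w)) (r (m)) (r (m))) = k(3, 3, 3) = 4
  (r (k (h (p) (w)) (r (m)) (r (m)))) = r(4,) = 2
  w = 0
  m = 1
  m = 1
  (q (w) (m) (m)) = q(0, 1, 1) = 1
  (r (q (w) (m) (m))) = r(1,) = 3
  w = 0
  w = 0
  (g (w) (w)) = g(0, 0) = 1
  (h (r (q (w) (m) (m))) (g (w) (w))) = h(3, 1) = 1
  (h (r (k (h (p) (w)) (r (m)) (r (m)))) (h (r (q (w) (m) (m))) (g (w) (w)))) = h(2, 1) = 0


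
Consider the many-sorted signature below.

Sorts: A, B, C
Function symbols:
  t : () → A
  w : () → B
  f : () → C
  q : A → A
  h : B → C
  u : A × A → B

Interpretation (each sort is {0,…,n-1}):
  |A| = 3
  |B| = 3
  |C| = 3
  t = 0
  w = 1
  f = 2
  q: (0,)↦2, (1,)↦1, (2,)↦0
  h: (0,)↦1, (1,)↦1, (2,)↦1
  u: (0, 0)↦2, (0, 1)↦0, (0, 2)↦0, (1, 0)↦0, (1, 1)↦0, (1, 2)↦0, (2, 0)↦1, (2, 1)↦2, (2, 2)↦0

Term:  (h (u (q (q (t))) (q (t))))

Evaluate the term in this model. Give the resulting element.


value = 1

  t = 0
  (q (t)) = q(0,) = 2
  (q (q (t))) = q(2,) = 0
  t = 0
  (q (t)) = q(0,) = 2
  (u (q (q (t))) (q (t))) = u(0, 2) = 0
  (h (u (q (q (t))) (q (t)))) = h(0,) = 1


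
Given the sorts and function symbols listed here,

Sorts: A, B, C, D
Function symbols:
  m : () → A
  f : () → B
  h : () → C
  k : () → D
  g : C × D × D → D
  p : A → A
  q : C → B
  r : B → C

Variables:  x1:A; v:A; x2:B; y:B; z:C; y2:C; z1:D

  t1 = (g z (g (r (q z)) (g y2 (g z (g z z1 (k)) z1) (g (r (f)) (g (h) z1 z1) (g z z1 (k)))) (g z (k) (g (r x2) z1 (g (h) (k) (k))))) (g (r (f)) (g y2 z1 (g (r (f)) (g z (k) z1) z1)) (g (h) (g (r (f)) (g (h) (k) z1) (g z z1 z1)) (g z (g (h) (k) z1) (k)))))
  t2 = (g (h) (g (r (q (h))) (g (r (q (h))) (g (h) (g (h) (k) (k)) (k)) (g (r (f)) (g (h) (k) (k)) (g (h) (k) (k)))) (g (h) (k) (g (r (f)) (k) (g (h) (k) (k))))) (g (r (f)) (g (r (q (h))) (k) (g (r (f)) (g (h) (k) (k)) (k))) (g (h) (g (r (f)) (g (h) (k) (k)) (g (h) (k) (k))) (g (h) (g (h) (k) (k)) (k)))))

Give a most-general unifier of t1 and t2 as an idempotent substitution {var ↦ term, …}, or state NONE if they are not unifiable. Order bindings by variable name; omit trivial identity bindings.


{x2 ↦ (f), y2 ↦ (r (q (h))), z ↦ (h), z1 ↦ (k)}


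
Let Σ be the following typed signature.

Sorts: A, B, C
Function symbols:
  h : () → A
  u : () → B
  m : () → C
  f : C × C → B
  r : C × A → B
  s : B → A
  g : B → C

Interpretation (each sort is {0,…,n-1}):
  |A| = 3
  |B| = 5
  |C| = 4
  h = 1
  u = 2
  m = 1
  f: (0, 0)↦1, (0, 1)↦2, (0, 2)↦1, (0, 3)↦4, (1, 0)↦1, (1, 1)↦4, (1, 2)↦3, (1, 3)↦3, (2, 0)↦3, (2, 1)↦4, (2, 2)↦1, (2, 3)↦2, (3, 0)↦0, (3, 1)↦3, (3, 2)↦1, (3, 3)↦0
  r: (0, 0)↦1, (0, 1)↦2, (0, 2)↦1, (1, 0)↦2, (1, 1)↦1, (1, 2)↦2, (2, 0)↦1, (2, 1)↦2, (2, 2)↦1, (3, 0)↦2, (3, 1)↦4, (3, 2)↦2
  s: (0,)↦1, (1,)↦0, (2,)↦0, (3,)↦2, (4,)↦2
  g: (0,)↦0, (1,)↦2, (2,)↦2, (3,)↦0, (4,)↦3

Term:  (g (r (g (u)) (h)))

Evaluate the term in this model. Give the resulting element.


  u = 2
  (g (u)) = g(2,) = 2
  h = 1
  (r (g (u)) (h)) = r(2, 1) = 2
  (g (r (g (u)) (h))) = g(2,) = 2

value = 2


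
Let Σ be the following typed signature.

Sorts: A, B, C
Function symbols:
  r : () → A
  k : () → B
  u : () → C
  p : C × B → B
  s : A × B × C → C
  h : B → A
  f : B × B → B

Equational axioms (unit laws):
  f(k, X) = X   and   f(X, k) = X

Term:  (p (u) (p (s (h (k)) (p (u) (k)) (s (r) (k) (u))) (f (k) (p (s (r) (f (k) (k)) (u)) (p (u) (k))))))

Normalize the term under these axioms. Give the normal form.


normal form = (p (u) (p (s (h (k)) (p (u) (k)) (s (r) (k) (u))) (p (s (r) (k) (u)) (p (u) (k)))))

1. (p (u) (p (s (h (k)) (p (u) (k)) (s (r) (k) (u))) (f (k) (p (s (r) (f (k) (k)) (u)) (p (u) (k))))))  →  (p (u) (p (s (h (k)) (p (u) (k)) (s (r) (k) (u))) (p (s (r) (f (k) (k)) (u)) (p (u) (k)))))
2. (p (u) (p (s (h (k)) (p (u) (k)) (s (r) (k) (u))) (p (s (r) (f (k) (k)) (u)) (p (u) (k)))))  →  (p (u) (p (s (h (k)) (p (u) (k)) (s (r) (k) (u))) (p (s (r) (k) (u)) (p (u) (k)))))


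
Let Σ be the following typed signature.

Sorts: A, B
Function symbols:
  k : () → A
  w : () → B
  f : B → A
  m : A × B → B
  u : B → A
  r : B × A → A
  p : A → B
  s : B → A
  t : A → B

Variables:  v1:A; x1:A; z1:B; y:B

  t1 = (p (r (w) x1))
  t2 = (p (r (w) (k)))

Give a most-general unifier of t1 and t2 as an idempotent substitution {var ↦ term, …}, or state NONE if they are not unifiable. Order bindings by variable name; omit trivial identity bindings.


{x1 ↦ (k)}


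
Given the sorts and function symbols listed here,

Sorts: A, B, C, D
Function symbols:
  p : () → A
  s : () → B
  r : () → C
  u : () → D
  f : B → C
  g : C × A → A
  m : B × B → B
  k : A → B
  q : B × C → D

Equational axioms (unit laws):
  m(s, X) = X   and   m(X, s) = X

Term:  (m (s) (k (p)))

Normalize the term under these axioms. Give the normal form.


1. (m (s) (k (p)))  →  (k (p))

normal form = (k (p))


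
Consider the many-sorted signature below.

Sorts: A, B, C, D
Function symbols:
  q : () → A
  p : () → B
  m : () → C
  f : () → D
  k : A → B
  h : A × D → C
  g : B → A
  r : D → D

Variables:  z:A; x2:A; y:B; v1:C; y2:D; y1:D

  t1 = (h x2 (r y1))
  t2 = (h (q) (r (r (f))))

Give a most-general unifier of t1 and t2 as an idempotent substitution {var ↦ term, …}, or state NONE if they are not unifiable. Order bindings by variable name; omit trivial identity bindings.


{x2 ↦ (q), y1 ↦ (r (f))}


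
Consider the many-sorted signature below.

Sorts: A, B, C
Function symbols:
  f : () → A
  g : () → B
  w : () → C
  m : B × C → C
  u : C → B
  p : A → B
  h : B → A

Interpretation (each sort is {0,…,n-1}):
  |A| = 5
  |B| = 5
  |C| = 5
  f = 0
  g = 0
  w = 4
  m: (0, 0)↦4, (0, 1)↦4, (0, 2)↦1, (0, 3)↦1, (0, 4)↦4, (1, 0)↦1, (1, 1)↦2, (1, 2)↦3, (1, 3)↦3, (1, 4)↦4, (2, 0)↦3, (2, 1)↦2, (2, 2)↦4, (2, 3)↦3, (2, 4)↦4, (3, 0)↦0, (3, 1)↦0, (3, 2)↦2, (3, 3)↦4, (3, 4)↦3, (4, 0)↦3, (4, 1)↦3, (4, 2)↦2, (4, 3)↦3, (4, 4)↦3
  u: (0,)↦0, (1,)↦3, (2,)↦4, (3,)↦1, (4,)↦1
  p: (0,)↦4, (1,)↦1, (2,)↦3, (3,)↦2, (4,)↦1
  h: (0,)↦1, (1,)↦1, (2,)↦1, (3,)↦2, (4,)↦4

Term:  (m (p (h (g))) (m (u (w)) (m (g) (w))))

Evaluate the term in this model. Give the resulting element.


value = 4

  g = 0
  (h (g)) = h(0,) = 1
  (p (h (g))) = p(1,) = 1
  w = 4
  (u (w)) = u(4,) = 1
  g = 0
  w = 4
  (m (g) (w)) = m(0, 4) = 4
  (m (u (w)) (m (g) (w))) = m(1, 4) = 4
  (m (p (h (g))) (m (u (w)) (m (g) (w)))) = m(1, 4) = 4


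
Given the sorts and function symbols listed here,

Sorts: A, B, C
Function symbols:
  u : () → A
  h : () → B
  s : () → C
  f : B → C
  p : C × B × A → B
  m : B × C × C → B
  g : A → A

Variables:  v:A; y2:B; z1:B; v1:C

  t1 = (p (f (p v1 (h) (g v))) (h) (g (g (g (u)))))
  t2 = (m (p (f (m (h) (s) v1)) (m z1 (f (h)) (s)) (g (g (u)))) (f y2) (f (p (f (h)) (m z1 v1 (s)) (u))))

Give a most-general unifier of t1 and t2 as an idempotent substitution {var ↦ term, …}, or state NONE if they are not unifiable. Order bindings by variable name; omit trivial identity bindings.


head clash or occurs-check failure — not unifiable

NONE (not unifiable)


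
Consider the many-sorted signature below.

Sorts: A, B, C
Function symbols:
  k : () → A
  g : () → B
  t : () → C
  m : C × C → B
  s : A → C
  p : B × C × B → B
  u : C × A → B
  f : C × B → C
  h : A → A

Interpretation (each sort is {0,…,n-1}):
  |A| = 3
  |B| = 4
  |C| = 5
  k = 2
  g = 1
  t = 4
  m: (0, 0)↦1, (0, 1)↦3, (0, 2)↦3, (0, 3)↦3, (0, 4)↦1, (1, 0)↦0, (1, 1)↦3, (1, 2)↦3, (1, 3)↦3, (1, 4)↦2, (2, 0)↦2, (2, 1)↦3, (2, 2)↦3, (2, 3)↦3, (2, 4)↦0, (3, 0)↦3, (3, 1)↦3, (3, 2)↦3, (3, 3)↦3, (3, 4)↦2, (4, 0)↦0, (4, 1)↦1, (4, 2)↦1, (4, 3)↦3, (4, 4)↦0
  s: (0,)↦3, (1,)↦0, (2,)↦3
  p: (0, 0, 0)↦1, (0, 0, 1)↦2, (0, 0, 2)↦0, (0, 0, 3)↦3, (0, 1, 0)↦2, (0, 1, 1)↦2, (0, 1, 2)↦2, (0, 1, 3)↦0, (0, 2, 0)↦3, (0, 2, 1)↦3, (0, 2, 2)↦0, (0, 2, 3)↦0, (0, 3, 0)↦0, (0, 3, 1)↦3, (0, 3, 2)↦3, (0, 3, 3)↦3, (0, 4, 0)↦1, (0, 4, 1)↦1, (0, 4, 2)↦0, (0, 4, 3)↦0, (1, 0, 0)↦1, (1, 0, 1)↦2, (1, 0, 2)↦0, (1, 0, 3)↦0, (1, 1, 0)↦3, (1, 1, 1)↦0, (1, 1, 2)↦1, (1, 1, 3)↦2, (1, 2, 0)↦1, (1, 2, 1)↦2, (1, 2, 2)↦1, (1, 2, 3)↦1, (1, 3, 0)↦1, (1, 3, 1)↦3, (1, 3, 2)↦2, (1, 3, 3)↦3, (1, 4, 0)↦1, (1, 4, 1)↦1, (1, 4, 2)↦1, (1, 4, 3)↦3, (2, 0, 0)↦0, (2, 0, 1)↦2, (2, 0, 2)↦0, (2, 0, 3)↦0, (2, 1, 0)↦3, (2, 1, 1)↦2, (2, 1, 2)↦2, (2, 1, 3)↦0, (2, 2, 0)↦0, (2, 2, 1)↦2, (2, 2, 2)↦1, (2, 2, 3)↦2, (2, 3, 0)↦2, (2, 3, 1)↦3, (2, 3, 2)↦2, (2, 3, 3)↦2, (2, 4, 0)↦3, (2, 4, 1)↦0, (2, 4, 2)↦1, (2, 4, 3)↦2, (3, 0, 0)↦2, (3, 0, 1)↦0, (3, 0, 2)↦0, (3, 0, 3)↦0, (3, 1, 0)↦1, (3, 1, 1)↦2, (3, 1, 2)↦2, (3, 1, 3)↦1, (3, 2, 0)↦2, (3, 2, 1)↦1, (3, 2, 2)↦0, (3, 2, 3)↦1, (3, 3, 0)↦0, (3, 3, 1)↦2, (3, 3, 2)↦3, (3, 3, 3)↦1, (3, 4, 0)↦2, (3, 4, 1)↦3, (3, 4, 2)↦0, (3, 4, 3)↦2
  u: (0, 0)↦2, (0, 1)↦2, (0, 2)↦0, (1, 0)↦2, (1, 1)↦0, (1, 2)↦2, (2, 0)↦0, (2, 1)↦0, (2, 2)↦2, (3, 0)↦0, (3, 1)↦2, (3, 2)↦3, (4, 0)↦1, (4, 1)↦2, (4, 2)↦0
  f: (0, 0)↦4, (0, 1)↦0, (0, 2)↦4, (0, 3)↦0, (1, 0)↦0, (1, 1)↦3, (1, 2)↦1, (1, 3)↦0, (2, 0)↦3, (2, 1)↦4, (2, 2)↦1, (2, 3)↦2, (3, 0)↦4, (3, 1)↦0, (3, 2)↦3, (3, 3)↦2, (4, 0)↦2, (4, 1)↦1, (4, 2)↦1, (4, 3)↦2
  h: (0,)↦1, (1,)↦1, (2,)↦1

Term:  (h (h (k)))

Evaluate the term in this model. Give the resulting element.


value = 1

  k = 2
  (h (k)) = h(2,) = 1
  (h (h (k))) = h(1,) = 1


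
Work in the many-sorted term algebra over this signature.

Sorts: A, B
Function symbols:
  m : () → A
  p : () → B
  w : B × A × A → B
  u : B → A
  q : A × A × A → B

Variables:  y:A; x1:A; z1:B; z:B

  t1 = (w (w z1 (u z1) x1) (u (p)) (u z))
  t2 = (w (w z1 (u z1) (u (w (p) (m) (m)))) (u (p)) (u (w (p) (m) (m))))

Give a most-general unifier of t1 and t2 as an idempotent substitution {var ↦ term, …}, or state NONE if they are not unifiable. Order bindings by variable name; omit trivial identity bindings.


{x1 ↦ (u (w (p) (m) (m))), z ↦ (w (p) (m) (m))}


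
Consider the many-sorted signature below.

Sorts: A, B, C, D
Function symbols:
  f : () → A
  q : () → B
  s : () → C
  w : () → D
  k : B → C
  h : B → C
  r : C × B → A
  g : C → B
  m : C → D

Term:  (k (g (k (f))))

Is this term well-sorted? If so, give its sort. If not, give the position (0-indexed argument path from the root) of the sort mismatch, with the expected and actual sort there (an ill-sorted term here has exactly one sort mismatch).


ill-sorted at position [0, 0, 0]: expected B, got A

      (f) : A
    (k (f)) : ✗ arg 0 at [0, 0, 0] has sort A, expected B


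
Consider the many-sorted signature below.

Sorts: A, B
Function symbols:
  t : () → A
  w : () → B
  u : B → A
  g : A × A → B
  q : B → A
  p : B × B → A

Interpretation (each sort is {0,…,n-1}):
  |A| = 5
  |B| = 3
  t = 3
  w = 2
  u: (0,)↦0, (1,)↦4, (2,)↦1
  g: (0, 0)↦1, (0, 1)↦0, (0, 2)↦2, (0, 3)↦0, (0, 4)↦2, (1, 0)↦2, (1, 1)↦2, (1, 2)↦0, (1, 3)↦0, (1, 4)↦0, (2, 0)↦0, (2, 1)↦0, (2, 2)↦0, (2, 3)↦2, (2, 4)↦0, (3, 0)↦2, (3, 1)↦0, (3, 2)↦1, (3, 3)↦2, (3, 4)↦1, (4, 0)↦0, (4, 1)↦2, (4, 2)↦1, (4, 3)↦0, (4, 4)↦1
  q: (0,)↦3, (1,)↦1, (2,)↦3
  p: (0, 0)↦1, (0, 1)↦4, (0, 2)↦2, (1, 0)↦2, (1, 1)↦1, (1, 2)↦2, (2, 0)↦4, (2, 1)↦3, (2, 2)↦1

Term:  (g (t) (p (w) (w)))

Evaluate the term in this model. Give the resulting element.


  t = 3
  w = 2
  w = 2
  (p (w) (w)) = p(2, 2) = 1
  (g (t) (p (w) (w))) = g(3, 1) = 0

value = 0


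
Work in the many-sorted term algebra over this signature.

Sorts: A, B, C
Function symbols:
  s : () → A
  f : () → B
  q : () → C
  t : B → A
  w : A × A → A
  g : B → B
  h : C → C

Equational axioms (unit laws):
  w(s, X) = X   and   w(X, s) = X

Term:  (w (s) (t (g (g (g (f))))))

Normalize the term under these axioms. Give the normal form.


1. (w (s) (t (g (g (g (f))))))  →  (t (g (g (g (f)))))

normal form = (t (g (g (g (f)))))


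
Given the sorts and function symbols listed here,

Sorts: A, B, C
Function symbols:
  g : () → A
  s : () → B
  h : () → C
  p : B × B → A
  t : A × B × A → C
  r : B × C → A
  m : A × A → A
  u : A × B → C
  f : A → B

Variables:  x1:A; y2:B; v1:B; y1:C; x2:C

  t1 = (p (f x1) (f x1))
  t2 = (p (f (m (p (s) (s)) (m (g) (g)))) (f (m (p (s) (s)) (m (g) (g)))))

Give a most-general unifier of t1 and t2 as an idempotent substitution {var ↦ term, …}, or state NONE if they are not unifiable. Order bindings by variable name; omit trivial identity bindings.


{x1 ↦ (m (p (s) (s)) (m (g) (g)))}


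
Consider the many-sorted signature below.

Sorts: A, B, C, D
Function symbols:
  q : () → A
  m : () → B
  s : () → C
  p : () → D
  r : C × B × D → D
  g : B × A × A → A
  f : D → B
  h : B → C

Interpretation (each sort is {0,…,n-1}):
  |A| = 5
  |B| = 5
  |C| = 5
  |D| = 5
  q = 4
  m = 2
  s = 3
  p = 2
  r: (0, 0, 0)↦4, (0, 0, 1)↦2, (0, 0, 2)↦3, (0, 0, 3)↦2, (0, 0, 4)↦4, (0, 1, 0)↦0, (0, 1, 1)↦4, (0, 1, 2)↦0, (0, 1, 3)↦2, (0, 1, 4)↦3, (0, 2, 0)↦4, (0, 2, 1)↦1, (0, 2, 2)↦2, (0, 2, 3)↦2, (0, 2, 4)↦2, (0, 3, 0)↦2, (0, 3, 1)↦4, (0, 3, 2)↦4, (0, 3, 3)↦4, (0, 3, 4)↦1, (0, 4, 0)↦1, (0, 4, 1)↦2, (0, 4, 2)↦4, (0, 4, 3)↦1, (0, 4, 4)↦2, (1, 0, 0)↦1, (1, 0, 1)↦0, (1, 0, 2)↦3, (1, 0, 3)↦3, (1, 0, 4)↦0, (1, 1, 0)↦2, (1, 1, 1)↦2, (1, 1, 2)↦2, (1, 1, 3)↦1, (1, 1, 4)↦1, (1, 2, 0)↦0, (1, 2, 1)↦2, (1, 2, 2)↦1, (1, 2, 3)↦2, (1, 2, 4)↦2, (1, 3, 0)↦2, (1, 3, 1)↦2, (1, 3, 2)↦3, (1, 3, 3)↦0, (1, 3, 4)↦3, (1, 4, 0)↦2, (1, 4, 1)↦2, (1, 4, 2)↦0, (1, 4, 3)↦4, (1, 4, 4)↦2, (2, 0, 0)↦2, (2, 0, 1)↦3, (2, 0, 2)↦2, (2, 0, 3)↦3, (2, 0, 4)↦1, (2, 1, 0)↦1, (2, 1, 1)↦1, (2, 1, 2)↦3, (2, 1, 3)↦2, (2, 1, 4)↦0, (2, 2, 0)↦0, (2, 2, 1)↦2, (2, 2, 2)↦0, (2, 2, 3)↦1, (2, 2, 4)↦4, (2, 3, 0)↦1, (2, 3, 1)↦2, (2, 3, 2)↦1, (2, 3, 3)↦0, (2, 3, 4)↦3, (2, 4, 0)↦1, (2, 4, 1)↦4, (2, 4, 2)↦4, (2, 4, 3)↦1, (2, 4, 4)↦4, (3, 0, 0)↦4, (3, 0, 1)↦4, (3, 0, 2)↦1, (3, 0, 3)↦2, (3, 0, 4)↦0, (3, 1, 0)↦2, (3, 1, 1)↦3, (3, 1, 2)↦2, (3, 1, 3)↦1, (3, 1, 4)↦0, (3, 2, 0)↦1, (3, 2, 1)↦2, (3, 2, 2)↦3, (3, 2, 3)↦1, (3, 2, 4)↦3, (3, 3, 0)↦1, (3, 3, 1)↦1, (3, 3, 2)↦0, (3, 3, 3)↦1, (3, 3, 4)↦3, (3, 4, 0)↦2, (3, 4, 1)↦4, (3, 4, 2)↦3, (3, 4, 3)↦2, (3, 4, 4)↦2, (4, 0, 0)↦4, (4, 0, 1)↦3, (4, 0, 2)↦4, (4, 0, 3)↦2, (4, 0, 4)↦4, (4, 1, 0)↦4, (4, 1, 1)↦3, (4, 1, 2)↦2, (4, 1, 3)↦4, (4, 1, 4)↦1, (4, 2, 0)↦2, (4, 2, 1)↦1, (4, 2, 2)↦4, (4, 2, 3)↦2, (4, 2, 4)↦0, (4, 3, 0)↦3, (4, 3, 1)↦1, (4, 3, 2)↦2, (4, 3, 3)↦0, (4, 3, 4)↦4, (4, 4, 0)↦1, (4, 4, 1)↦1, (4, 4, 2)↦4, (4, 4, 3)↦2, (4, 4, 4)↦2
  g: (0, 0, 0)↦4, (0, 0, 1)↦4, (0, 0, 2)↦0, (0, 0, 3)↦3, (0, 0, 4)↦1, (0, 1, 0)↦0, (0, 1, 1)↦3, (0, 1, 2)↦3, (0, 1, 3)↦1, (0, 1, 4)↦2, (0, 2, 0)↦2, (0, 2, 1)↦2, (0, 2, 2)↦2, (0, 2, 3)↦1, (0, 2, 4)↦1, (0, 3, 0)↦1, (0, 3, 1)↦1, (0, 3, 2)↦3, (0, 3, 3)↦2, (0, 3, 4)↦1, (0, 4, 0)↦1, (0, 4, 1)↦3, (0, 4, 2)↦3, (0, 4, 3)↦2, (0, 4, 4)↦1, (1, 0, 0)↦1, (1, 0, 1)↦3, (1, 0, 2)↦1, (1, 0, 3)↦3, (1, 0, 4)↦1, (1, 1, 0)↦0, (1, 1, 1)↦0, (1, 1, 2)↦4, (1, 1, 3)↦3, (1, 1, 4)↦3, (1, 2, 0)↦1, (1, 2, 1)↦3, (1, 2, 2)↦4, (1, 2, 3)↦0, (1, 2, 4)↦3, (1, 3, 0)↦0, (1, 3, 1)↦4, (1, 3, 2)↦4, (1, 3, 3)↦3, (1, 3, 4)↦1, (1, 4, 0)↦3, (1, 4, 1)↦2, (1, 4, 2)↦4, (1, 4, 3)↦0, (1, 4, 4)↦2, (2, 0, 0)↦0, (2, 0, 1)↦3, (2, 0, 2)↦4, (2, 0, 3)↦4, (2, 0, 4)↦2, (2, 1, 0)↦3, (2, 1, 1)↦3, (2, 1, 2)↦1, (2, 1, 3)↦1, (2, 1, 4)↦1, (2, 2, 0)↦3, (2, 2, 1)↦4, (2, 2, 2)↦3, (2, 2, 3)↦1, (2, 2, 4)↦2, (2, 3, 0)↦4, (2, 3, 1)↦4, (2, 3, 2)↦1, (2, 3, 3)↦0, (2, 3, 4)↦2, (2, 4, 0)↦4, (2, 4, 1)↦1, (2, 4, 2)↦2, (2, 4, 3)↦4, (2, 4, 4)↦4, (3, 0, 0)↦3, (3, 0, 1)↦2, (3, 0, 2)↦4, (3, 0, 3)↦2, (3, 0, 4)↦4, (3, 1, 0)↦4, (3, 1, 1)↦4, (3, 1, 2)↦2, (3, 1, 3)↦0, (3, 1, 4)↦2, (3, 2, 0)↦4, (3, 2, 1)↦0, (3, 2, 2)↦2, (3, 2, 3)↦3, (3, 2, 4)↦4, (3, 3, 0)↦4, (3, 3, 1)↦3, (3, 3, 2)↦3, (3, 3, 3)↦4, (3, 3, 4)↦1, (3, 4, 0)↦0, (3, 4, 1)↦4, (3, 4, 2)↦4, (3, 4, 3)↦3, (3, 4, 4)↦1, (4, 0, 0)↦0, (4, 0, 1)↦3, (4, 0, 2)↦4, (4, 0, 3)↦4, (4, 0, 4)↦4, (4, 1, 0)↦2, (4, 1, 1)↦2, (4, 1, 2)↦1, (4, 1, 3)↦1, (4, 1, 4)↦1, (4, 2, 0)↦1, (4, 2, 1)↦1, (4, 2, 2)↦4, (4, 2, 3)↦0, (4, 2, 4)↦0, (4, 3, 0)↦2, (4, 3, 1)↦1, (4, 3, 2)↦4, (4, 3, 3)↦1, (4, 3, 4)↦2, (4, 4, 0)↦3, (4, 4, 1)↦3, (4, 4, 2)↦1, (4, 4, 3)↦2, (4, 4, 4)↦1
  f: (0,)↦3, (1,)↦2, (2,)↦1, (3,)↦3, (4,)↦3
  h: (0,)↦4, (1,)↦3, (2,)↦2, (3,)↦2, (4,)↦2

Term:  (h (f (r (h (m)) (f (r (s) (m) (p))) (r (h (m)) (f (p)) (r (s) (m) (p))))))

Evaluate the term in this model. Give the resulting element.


  m = 2
  (h (m)) = h(2,) = 2
  s = 3
  m = 2
  p = 2
  (r (s) (m) (p)) = r(3, 2, 2) = 3
  (f (r (s) (m) (p))) = f(3,) = 3
  m = 2
  (h (m)) = h(2,) = 2
  p = 2
  (f (p)) = f(2,) = 1
  s = 3
  m = 2
  p = 2
  (r (s) (m) (p)) = r(3, 2, 2) = 3
  (r (h (m)) (f (p)) (r (s) (m) (p))) = r(2, 1, 3) = 2
  (r (h (m)) (f (r (s) (m) (p))) (r (h (m)) (f (p)) (r (s) (m) (p)))) = r(2, 3, 2) = 1
  (f (r (h (m)) (f (r (s) (m) (p))) (r (h (m)) (f (p)) (r (s) (m) (p))))) = f(1,) = 2
  (h (f (r (h (m)) (f (r (s) (m) (p))) (r (h (m)) (f (p)) (r (s) (m) (p)))))) = h(2,) = 2

value = 2


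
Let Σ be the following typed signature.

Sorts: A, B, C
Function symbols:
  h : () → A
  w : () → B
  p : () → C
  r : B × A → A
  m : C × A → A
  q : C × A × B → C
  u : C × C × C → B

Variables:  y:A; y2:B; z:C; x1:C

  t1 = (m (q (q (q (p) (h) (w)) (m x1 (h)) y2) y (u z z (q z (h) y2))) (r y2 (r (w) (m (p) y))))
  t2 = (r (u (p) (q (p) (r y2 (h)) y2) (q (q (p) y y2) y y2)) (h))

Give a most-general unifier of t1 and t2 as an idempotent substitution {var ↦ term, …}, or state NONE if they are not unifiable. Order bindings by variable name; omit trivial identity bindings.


NONE (not unifiable)

head clash or occurs-check failure — not unifiable


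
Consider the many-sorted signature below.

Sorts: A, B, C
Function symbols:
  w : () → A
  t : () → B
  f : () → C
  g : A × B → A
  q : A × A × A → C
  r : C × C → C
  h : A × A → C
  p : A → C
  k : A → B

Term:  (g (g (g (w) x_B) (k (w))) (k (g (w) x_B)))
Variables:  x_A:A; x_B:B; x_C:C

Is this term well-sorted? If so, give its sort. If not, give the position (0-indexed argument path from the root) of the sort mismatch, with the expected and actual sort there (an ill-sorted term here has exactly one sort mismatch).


      (w) : A
      x_B : B
    (g (w) x_B) : A
      (w) : A
    (k (w)) : B
  (g (g (w) x_B) (k (w))) : A
      (w) : A
      x_B : B
    (g (w) x_B) : A
  (k (g (w) x_B)) : B
(g (g (g (w) x_B) (k (w))) (k (g (w) x_B))) : A

well-sorted; sort = A


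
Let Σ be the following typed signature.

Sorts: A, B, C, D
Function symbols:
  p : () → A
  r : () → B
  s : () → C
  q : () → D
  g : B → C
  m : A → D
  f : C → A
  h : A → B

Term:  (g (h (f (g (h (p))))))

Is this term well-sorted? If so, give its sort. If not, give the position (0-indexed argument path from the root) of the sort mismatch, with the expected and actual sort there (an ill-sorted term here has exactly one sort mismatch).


          (p) : A
        (h (p)) : B
      (g (h (p))) : C
    (f (g (h (p)))) : A
  (h (f (g (h (p))))) : B
(g (h (f (g (h (p)))))) : C

well-sorted; sort = C


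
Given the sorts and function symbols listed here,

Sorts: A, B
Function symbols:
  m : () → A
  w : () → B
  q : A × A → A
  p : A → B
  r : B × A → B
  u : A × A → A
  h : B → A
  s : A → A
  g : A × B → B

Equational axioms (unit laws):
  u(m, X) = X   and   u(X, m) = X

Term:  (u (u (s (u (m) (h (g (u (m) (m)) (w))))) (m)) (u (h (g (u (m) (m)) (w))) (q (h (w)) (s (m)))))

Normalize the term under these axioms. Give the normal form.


normal form = (u (s (h (g (m) (w)))) (u (h (g (m) (w))) (q (h (w)) (s (m)))))

1. (u (u (s (u (m) (h (g (u (m) (m)) (w))))) (m)) (u (h (g (u (m) (m)) (w))) (q (h (w)) (s (m)))))  →  (u (s (u (m) (h (g (u (m) (m)) (w))))) (u (h (g (u (m) (m)) (w))) (q (h (w)) (s (m)))))
2. (u (s (u (m) (h (g (u (m) (m)) (w))))) (u (h (g (u (m) (m)) (w))) (q (h (w)) (s (m)))))  →  (u (s (h (g (u (m) (m)) (w)))) (u (h (g (u (m) (m)) (w))) (q (h (w)) (s (m)))))
3. (u (s (h (g (u (m) (m)) (w)))) (u (h (g (u (m) (m)) (w))) (q (h (w)) (s (m)))))  →  (u (s (h (g (m) (w)))) (u (h (g (u (m) (m)) (w))) (q (h (w)) (s (m)))))
4. (u (s (h (g (m) (w)))) (u (h (g (u (m) (m)) (w))) (q (h (w)) (s (m)))))  →  (u (s (h (g (m) (w)))) (u (h (g (m) (w))) (q (h (w)) (s (m)))))


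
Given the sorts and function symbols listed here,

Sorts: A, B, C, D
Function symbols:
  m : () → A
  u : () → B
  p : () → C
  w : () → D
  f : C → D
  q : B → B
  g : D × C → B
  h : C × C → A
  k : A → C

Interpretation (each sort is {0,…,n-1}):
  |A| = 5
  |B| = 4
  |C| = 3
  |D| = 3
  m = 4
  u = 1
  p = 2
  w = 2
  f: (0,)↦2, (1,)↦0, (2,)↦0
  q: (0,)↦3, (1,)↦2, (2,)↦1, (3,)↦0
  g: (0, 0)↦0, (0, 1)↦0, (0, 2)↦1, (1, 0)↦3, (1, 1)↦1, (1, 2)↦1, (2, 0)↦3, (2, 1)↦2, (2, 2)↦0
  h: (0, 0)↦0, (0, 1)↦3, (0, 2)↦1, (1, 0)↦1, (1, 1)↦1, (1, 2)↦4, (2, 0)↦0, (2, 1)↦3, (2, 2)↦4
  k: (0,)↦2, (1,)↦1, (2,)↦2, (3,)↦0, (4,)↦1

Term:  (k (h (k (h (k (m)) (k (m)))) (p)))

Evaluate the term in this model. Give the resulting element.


value = 1

  m = 4
  (k (m)) = k(4,) = 1
  m = 4
  (k (m)) = k(4,) = 1
  (h (k (m)) (k (m))) = h(1, 1) = 1
  (k (h (k (m)) (k (m)))) = k(1,) = 1
  p = 2
  (h (k (h (k (m)) (k (m)))) (p)) = h(1, 2) = 4
  (k (h (k (h (k (m)) (k (m)))) (p))) = k(4,) = 1
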